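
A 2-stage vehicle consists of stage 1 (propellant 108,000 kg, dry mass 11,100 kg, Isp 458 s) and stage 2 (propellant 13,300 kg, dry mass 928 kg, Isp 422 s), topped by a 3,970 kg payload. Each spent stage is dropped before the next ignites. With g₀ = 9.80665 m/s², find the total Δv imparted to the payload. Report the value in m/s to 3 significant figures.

Ignition mass of stage 1 = 108,000+11,100 + 13,300+928 + 3,970 = 137,298 kg.
Stage 1: m₀ = 137,298 kg, m_f = 137,298 − 108,000 = 29,298 kg; Δv = 458×9.80665×ln(4.686) = 4491.4×1.5446 ≈ 6938 m/s.
Stage 2: m₀ = 18,198 kg, m_f = 18,198 − 13,300 = 4,898 kg; Δv = 422×9.80665×ln(3.715) = 4138.4×1.3125 ≈ 5432 m/s.
Total Δv = 6938 + 5432 = 12370 m/s.

Δv ≈ 12400 m/s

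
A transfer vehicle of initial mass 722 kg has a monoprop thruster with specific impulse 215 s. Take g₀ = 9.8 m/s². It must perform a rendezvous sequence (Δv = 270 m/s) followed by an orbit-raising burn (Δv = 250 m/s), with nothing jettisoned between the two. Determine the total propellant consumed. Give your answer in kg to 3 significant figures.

v_e = Isp · g₀ = 215 × 9.8 = 2107.0 m/s.
After the first burn: m = 722 × exp(−270/2107.0) = 722 × 0.87973 = 635.165 kg.
After the second burn: m = 635.165 × exp(−250/2107.0) = 635.165 × 0.88812 = 564.103 kg.
Total propellant = m₀ − m_final = 722 − 564.103 = 157.897 kg.

total propellant consumed ≈ 158 kg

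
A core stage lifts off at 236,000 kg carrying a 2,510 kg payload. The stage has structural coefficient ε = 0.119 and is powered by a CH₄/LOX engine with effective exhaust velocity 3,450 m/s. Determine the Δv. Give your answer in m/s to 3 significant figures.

Stage wet mass = m₀ − payload = 236,000 − 2,510 = 233,490 kg.
Stage dry mass = ε × stage wet mass = 0.119 × 233,490 = 27,785.3 kg.
Burnout mass m_f = stage dry + payload = 27,785.3 + 2,510 = 30,295.3 kg.
From the ideal rocket equation, Δv = v_e · ln(236,000/30,295.3) = 3450.0 × ln(7.79) = 3450.0 × 2.0528 ≈ 7082 m/s.

Δv ≈ 7080 m/s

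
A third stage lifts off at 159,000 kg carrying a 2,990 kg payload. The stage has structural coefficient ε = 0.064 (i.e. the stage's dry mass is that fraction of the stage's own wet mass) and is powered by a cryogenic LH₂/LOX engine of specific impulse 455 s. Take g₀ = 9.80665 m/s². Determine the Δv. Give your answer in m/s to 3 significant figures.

Stage wet mass = m₀ − payload = 159,000 − 2,990 = 156,010 kg.
Stage dry mass = ε × stage wet mass = 0.064 × 156,010 = 9,984.64 kg.
Burnout mass m_f = stage dry + payload = 9,984.64 + 2,990 = 12,974.64 kg.
v_e = Isp · g₀ = 455 × 9.80665 = 4462.0 m/s.
By the Tsiolkovsky rocket equation, Δv = v_e · ln(159,000/12,974.64) = 4462.0 × ln(12.25) = 4462.0 × 2.5059 ≈ 11181 m/s.

Δv ≈ 11200 m/s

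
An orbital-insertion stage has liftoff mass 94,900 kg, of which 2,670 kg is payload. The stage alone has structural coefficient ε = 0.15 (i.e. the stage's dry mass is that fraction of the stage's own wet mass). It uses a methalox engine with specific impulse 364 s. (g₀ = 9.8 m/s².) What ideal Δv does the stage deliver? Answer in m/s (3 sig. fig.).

Δv ≈ 6240 m/s

Stage wet mass = m₀ − payload = 94,900 − 2,670 = 92,230 kg.
Stage dry mass = ε × stage wet mass = 0.15 × 92,230 = 13,834.5 kg.
Burnout mass m_f = stage dry + payload = 13,834.5 + 2,670 = 16,504.5 kg.
v_e = Isp · g₀ = 364 × 9.8 = 3567.2 m/s.
Δv = v_e · ln(94,900/16,504.5) = 3567.2 × ln(5.75) = 3567.2 × 1.7492 ≈ 6240 m/s.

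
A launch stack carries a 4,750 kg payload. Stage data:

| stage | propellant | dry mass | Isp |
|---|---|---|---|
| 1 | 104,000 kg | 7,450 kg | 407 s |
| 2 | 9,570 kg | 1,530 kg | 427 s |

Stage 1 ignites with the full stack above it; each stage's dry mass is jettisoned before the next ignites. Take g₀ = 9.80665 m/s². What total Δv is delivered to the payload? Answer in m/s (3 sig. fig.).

Ignition mass of stage 1 = 104,000+7,450 + 9,570+1,530 + 4,750 = 127,300 kg.
Stage 1: m₀ = 127,300 kg, m_f = 127,300 − 104,000 = 23,300 kg; Δv = 407×9.80665×ln(5.464) = 3991.3×1.6981 ≈ 6778 m/s.
Stage 2: m₀ = 15,850 kg, m_f = 15,850 − 9,570 = 6,280 kg; Δv = 427×9.80665×ln(2.524) = 4187.4×0.9258 ≈ 3877 m/s.
Total Δv = 6778 + 3877 = 10655 m/s.

Δv ≈ 10700 m/s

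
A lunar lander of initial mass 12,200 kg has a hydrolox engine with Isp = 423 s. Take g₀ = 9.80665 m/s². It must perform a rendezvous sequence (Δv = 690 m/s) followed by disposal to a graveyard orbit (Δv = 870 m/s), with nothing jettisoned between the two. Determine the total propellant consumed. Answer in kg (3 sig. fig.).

total propellant consumed ≈ 3820 kg

v_e = Isp · g₀ = 423 × 9.80665 = 4148.2 m/s.
After the first burn: m = 12200 × exp(−690/4148.2) = 12200 × 0.84676 = 10,330.5 kg.
After the second burn: m = 10,330.5 × exp(−870/4148.2) = 10,330.5 × 0.81080 = 8,375.97 kg.
Total propellant = m₀ − m_final = 12200 − 8,375.97 = 3,824.03 kg.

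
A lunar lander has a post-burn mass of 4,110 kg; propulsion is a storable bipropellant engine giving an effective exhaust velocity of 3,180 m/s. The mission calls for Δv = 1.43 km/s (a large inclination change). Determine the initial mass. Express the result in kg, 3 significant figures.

initial mass ≈ 6440 kg

Using Δv = v_e ln(m₀/m_f): m₀/m_f = exp(Δv / v_e) = exp(1430 / 3180.0) = exp(0.4497) = 1.5678.
m₀ = m_f × 1.5678 = 4,110 × 1.5678 = 6,443.66 kg.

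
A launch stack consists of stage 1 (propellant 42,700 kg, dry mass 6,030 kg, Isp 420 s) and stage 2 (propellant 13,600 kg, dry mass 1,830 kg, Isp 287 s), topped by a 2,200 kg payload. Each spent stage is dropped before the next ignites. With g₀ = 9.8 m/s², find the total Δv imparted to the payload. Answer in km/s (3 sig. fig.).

Ignition mass of stage 1 = 42,700+6,030 + 13,600+1,830 + 2,200 = 66,360 kg.
Stage 1: m₀ = 66,360 kg, m_f = 66,360 − 42,700 = 23,660 kg; Δv = 420×9.8×ln(2.805) = 4116.0×1.0313 ≈ 4245 m/s.
Stage 2: m₀ = 17,630 kg, m_f = 17,630 − 13,600 = 4,030 kg; Δv = 287×9.8×ln(4.375) = 2812.6×1.4758 ≈ 4151 m/s.
Total Δv = 4245 + 4151 = 8396 m/s.

Δv ≈ 8.40 km/s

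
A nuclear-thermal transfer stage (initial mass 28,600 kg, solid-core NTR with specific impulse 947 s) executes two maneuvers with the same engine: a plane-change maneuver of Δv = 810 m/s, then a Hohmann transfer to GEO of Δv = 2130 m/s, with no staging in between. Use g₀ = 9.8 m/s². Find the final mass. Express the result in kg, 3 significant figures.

v_e = Isp · g₀ = 947 × 9.8 = 9280.6 m/s.
After the first burn: m = 28600 × exp(−810/9280.6) = 28600 × 0.91642 = 26,209.6 kg.
After the second burn: m = 26,209.6 × exp(−2130/9280.6) = 26,209.6 × 0.79492 = 20,834.5 kg.

final mass ≈ 20800 kg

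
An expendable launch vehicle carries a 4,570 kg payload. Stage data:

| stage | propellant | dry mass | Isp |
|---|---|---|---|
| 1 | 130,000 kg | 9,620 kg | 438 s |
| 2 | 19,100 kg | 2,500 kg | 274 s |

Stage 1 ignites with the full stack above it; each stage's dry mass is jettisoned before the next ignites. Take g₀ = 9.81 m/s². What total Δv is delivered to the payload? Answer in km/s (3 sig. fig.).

Δv ≈ 10.1 km/s

Ignition mass of stage 1 = 130,000+9,620 + 19,100+2,500 + 4,570 = 165,790 kg.
Stage 1: m₀ = 165,790 kg, m_f = 165,790 − 130,000 = 35,790 kg; Δv = 438×9.81×ln(4.632) = 4296.8×1.5331 ≈ 6587 m/s.
Stage 2: m₀ = 26,170 kg, m_f = 26,170 − 19,100 = 7,070 kg; Δv = 274×9.81×ln(3.702) = 2687.9×1.3088 ≈ 3518 m/s.
Total Δv = 6587 + 3518 = 10105 m/s.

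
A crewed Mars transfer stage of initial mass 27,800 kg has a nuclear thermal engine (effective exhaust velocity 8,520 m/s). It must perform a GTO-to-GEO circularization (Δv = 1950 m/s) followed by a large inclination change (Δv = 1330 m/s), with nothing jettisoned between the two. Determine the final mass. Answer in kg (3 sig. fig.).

After the first burn: m = 27800 × exp(−1950/8520.0) = 27800 × 0.79543 = 22,113 kg.
After the second burn: m = 22,113 × exp(−1330/8520.0) = 22,113 × 0.85547 = 18,917 kg.

final mass ≈ 18900 kg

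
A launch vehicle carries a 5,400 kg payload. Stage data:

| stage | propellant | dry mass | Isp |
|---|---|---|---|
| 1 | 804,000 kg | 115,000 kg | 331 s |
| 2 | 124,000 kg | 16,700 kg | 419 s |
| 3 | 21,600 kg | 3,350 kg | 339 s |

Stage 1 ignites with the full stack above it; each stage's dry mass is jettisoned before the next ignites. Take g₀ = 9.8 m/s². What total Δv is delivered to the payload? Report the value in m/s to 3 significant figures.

Δv ≈ 13800 m/s

Ignition mass of stage 1 = 804,000+115,000 + 124,000+16,700 + 21,600+3,350 + 5,400 = 1,090,050 kg.
Stage 1: m₀ = 1,090,050 kg, m_f = 1,090,050 − 804,000 = 286,050 kg; Δv = 331×9.8×ln(3.811) = 3243.8×1.3378 ≈ 4340 m/s.
Stage 2: m₀ = 171,050 kg, m_f = 171,050 − 124,000 = 47,050 kg; Δv = 419×9.8×ln(3.635) = 4106.2×1.2907 ≈ 5300 m/s.
Stage 3: m₀ = 30,350 kg, m_f = 30,350 − 21,600 = 8,750 kg; Δv = 339×9.8×ln(3.469) = 3322.2×1.2437 ≈ 4132 m/s.
Total Δv = 4340 + 5300 + 4132 = 13772 m/s.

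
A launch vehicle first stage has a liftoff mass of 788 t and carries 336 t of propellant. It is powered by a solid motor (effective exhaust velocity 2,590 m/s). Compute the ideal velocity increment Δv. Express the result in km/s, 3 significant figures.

Δv ≈ 1.44 km/s

m_f = m₀ − m_prop = 788 − 336 = 452 t.
Using Δv = v_e ln(m₀/m_f): Δv = v_e · ln(m₀/m_f) = 2590.0 × ln(1.743) = 2590.0 × 0.5558 ≈ 1439.6 m/s.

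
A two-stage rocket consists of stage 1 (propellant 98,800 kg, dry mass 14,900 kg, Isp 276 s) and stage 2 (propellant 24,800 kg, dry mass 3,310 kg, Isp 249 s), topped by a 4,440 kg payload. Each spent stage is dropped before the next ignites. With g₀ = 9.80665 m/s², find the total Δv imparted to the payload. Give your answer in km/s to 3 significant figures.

Δv ≈ 6.55 km/s

Ignition mass of stage 1 = 98,800+14,900 + 24,800+3,310 + 4,440 = 146,250 kg.
Stage 1: m₀ = 146,250 kg, m_f = 146,250 − 98,800 = 47,450 kg; Δv = 276×9.80665×ln(3.082) = 2706.6×1.1256 ≈ 3047 m/s.
Stage 2: m₀ = 32,550 kg, m_f = 32,550 − 24,800 = 7,750 kg; Δv = 249×9.80665×ln(4.2) = 2441.9×1.4351 ≈ 3504 m/s.
Total Δv = 3047 + 3504 = 6551 m/s.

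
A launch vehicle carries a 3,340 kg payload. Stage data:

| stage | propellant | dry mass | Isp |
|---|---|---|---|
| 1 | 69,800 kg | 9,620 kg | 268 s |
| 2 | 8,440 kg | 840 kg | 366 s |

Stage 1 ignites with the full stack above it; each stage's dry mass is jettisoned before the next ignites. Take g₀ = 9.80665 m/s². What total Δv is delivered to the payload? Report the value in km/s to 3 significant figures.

Ignition mass of stage 1 = 69,800+9,620 + 8,440+840 + 3,340 = 92,040 kg.
Stage 1: m₀ = 92,040 kg, m_f = 92,040 − 69,800 = 22,240 kg; Δv = 268×9.80665×ln(4.138) = 2628.2×1.4203 ≈ 3733 m/s.
Stage 2: m₀ = 12,620 kg, m_f = 12,620 − 8,440 = 4,180 kg; Δv = 366×9.80665×ln(3.019) = 3589.2×1.1050 ≈ 3966 m/s.
Total Δv = 3733 + 3966 = 7699 m/s.

Δv ≈ 7.70 km/s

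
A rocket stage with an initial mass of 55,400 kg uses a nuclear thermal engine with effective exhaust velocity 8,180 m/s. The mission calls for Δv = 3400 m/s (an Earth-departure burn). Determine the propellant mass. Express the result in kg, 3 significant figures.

propellant mass ≈ 18800 kg

Rocket equation: m₀/m_f = exp(Δv / v_e) = exp(3400 / 8180.0) = exp(0.4156) = 1.5154.
m_f = 55,400 / 1.5154 = 36,558 kg, so propellant = m₀ − m_f = 55,400 − 36,558 = 18,842 kg.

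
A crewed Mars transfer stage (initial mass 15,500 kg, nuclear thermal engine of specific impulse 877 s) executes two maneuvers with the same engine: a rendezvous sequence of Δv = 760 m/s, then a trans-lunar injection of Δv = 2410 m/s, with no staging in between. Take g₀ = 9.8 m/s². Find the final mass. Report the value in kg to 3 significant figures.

final mass ≈ 10700 kg

v_e = Isp · g₀ = 877 × 9.8 = 8594.6 m/s.
After the first burn: m = 15500 × exp(−760/8594.6) = 15500 × 0.91537 = 14,188.2 kg.
After the second burn: m = 14,188.2 × exp(−2410/8594.6) = 14,188.2 × 0.75547 = 10,718.8 kg.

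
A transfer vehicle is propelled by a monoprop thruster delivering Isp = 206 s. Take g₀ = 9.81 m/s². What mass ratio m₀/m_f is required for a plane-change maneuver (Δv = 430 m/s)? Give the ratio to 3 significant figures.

v_e = Isp · g₀ = 206 × 9.81 = 2020.9 m/s.
Using Δv = v_e ln(m₀/m_f): m₀/m_f = exp(Δv / v_e) = exp(430 / 2020.9) = exp(0.2128) = 1.2371.

mass ratio ≈ 1.24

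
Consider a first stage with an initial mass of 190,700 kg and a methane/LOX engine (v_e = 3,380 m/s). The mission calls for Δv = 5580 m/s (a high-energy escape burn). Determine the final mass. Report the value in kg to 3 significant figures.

Rocket equation: m₀/m_f = exp(Δv / v_e) = exp(5580 / 3380.0) = exp(1.6509) = 5.2116.
m_f = m₀ / 5.2116 = 190,700 / 5.2116 = 36,591.4 kg.

final mass ≈ 36600 kg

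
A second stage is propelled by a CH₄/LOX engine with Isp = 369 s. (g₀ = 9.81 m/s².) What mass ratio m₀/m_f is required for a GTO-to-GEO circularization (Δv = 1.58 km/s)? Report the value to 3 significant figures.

mass ratio ≈ 1.55

v_e = Isp · g₀ = 369 × 9.81 = 3619.9 m/s.
Using Δv = v_e ln(m₀/m_f): m₀/m_f = exp(Δv / v_e) = exp(1580 / 3619.9) = exp(0.4365) = 1.5472.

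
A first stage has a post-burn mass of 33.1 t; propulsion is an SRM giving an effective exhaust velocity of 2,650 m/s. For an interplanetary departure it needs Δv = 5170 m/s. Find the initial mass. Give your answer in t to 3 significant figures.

By the Tsiolkovsky rocket equation, m₀/m_f = exp(Δv / v_e) = exp(5170 / 2650.0) = exp(1.9509) = 7.0353.
m₀ = m_f × 7.0353 = 33.1 × 7.0353 = 232.868 t.

initial mass ≈ 233 t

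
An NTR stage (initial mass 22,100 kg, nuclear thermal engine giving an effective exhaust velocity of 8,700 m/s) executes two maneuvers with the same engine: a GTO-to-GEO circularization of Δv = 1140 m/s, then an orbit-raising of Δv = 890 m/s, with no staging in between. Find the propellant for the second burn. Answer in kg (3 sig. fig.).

propellant for the second burn ≈ 1890 kg

After the first burn: m = 22100 × exp(−1140/8700.0) = 22100 × 0.87719 = 19,385.9 kg.
After the second burn: m = 19,385.9 × exp(−890/8700.0) = 19,385.9 × 0.90276 = 17,500.8 kg.
Second-burn propellant = 19,385.9 − 17,500.8 = 1,885.1 kg.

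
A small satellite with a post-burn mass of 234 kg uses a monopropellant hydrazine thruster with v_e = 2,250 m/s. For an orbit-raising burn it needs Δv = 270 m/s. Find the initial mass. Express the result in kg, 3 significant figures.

From the ideal rocket equation, m₀/m_f = exp(Δv / v_e) = exp(270 / 2250.0) = exp(0.1200) = 1.1275.
m₀ = m_f × 1.1275 = 234 × 1.1275 = 263.835 kg.

initial mass ≈ 264 kg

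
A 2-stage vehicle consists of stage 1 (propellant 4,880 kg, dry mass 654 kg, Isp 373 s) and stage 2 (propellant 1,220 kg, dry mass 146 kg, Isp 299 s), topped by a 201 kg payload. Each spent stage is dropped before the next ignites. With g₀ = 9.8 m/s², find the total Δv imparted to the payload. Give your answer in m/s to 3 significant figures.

Δv ≈ 8670 m/s

Ignition mass of stage 1 = 4,880+654 + 1,220+146 + 201 = 7,101 kg.
Stage 1: m₀ = 7,101 kg, m_f = 7,101 − 4,880 = 2,221 kg; Δv = 373×9.8×ln(3.197) = 3655.4×1.1623 ≈ 4249 m/s.
Stage 2: m₀ = 1,567 kg, m_f = 1,567 − 1,220 = 347 kg; Δv = 299×9.8×ln(4.516) = 2930.2×1.5076 ≈ 4418 m/s.
Total Δv = 4249 + 4418 = 8667 m/s.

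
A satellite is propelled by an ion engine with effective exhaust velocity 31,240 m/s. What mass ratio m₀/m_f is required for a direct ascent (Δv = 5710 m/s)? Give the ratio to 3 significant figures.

Using Δv = v_e ln(m₀/m_f): m₀/m_f = exp(Δv / v_e) = exp(5710 / 31240.0) = exp(0.1828) = 1.2005.

mass ratio ≈ 1.20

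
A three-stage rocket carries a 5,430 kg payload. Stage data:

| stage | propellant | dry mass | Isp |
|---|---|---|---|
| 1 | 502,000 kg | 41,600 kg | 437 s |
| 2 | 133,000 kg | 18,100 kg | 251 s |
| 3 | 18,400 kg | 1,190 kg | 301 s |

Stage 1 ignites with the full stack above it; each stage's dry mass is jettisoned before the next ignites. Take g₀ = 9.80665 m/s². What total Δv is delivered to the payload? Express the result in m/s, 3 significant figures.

Δv ≈ 12500 m/s

Ignition mass of stage 1 = 502,000+41,600 + 133,000+18,100 + 18,400+1,190 + 5,430 = 719,720 kg.
Stage 1: m₀ = 719,720 kg, m_f = 719,720 − 502,000 = 217,720 kg; Δv = 437×9.80665×ln(3.306) = 4285.5×1.1957 ≈ 5124 m/s.
Stage 2: m₀ = 176,120 kg, m_f = 176,120 − 133,000 = 43,120 kg; Δv = 251×9.80665×ln(4.084) = 2461.5×1.4072 ≈ 3464 m/s.
Stage 3: m₀ = 25,020 kg, m_f = 25,020 − 18,400 = 6,620 kg; Δv = 301×9.80665×ln(3.779) = 2951.8×1.3296 ≈ 3925 m/s.
Total Δv = 5124 + 3464 + 3925 = 12513 m/s.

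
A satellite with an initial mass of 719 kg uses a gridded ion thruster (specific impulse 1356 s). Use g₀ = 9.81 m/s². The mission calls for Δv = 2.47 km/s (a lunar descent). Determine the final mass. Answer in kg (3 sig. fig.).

final mass ≈ 597 kg

v_e = Isp · g₀ = 1356 × 9.81 = 13302.4 m/s.
m₀/m_f = exp(Δv / v_e) = exp(2470 / 13302.4) = exp(0.1857) = 1.2040.
m_f = m₀ / 1.2040 = 719 / 1.2040 = 597.176 kg.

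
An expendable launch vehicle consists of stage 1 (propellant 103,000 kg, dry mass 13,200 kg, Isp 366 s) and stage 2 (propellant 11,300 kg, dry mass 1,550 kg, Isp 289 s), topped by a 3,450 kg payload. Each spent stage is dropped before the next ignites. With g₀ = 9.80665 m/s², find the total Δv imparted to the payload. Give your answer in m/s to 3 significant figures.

Ignition mass of stage 1 = 103,000+13,200 + 11,300+1,550 + 3,450 = 132,500 kg.
Stage 1: m₀ = 132,500 kg, m_f = 132,500 − 103,000 = 29,500 kg; Δv = 366×9.80665×ln(4.492) = 3589.2×1.5022 ≈ 5392 m/s.
Stage 2: m₀ = 16,300 kg, m_f = 16,300 − 11,300 = 5,000 kg; Δv = 289×9.80665×ln(3.26) = 2834.1×1.1817 ≈ 3349 m/s.
Total Δv = 5392 + 3349 = 8741 m/s.

Δv ≈ 8740 m/s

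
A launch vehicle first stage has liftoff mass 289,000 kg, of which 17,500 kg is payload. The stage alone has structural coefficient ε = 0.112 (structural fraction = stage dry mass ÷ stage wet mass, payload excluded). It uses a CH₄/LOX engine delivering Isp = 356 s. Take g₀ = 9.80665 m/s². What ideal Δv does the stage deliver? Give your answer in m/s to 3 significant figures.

Δv ≈ 6270 m/s

Stage wet mass = m₀ − payload = 289,000 − 17,500 = 271,500 kg.
Stage dry mass = ε × stage wet mass = 0.112 × 271,500 = 30,408 kg.
Burnout mass m_f = stage dry + payload = 30,408 + 17,500 = 47,908 kg.
v_e = Isp · g₀ = 356 × 9.80665 = 3491.2 m/s.
Δv = v_e · ln(289,000/47,908) = 3491.2 × ln(6.032) = 3491.2 × 1.7971 ≈ 6274 m/s.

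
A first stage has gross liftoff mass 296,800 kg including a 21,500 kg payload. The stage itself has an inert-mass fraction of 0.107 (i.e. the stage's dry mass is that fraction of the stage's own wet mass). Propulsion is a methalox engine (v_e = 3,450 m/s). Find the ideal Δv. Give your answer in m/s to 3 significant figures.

Δv ≈ 6080 m/s

Stage wet mass = m₀ − payload = 296,800 − 21,500 = 275,300 kg.
Stage dry mass = ε × stage wet mass = 0.107 × 275,300 = 29,457.1 kg.
Burnout mass m_f = stage dry + payload = 29,457.1 + 21,500 = 50,957.1 kg.
Using Δv = v_e ln(m₀/m_f): Δv = v_e · ln(296,800/50,957.1) = 3450.0 × ln(5.825) = 3450.0 × 1.7621 ≈ 6079 m/s.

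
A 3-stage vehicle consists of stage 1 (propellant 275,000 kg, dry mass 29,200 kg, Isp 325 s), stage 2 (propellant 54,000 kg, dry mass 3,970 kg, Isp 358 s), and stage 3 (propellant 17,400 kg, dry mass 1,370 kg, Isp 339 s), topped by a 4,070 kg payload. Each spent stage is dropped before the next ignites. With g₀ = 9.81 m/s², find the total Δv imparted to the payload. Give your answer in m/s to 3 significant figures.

Ignition mass of stage 1 = 275,000+29,200 + 54,000+3,970 + 17,400+1,370 + 4,070 = 385,010 kg.
Stage 1: m₀ = 385,010 kg, m_f = 385,010 − 275,000 = 110,010 kg; Δv = 325×9.81×ln(3.5) = 3188.2×1.2527 ≈ 3994 m/s.
Stage 2: m₀ = 80,810 kg, m_f = 80,810 − 54,000 = 26,810 kg; Δv = 358×9.81×ln(3.014) = 3512.0×1.1033 ≈ 3875 m/s.
Stage 3: m₀ = 22,840 kg, m_f = 22,840 − 17,400 = 5,440 kg; Δv = 339×9.81×ln(4.199) = 3325.6×1.4347 ≈ 4771 m/s.
Total Δv = 3994 + 3875 + 4771 = 12640 m/s.

Δv ≈ 12600 m/s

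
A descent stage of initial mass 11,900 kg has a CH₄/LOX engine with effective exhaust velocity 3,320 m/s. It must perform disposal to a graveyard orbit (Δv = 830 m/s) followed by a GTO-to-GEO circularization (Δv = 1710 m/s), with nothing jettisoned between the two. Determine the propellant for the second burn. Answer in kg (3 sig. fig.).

After the first burn: m = 11900 × exp(−830/3320.0) = 11900 × 0.77880 = 9,267.72 kg.
After the second burn: m = 9,267.72 × exp(−1710/3320.0) = 9,267.72 × 0.59746 = 5,537.09 kg.
Second-burn propellant = 9,267.72 − 5,537.09 = 3,730.63 kg.

propellant for the second burn ≈ 3730 kg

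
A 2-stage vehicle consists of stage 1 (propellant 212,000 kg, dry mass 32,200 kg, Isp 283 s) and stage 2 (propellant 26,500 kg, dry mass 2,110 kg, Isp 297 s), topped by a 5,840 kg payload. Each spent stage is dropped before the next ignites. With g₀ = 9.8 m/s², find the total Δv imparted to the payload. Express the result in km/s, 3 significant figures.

Ignition mass of stage 1 = 212,000+32,200 + 26,500+2,110 + 5,840 = 278,650 kg.
Stage 1: m₀ = 278,650 kg, m_f = 278,650 − 212,000 = 66,650 kg; Δv = 283×9.8×ln(4.181) = 2773.4×1.4305 ≈ 3967 m/s.
Stage 2: m₀ = 34,450 kg, m_f = 34,450 − 26,500 = 7,950 kg; Δv = 297×9.8×ln(4.333) = 2910.6×1.4663 ≈ 4268 m/s.
Total Δv = 3967 + 4268 = 8235 m/s.

Δv ≈ 8.24 km/s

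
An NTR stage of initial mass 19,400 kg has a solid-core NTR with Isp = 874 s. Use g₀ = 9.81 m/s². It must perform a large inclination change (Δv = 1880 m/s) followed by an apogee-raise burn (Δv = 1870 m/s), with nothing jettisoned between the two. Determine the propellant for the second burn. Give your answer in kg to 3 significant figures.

propellant for the second burn ≈ 3050 kg

v_e = Isp · g₀ = 874 × 9.81 = 8573.9 m/s.
After the first burn: m = 19400 × exp(−1880/8573.9) = 19400 × 0.80311 = 15,580.3 kg.
After the second burn: m = 15,580.3 × exp(−1870/8573.9) = 15,580.3 × 0.80404 = 12,527.2 kg.
Second-burn propellant = 15,580.3 − 12,527.2 = 3,053.1 kg.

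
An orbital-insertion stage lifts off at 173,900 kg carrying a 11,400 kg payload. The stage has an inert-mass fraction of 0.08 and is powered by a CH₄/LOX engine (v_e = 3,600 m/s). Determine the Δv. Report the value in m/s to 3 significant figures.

Stage wet mass = m₀ − payload = 173,900 − 11,400 = 162,500 kg.
Stage dry mass = ε × stage wet mass = 0.08 × 162,500 = 13,000 kg.
Burnout mass m_f = stage dry + payload = 13,000 + 11,400 = 24,400 kg.
Using Δv = v_e ln(m₀/m_f): Δv = v_e · ln(173,900/24,400) = 3600.0 × ln(7.127) = 3600.0 × 1.9639 ≈ 7070 m/s.

Δv ≈ 7070 m/s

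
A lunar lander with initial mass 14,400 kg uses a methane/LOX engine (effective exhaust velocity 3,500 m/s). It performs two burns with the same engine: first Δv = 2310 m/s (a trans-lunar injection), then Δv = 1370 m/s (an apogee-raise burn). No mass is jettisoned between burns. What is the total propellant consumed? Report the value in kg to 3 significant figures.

total propellant consumed ≈ 9370 kg

After the first burn: m = 14400 × exp(−2310/3500.0) = 14400 × 0.51685 = 7,442.64 kg.
After the second burn: m = 7,442.64 × exp(−1370/3500.0) = 7,442.64 × 0.67609 = 5,031.89 kg.
Total propellant = m₀ − m_final = 14400 − 5,031.89 = 9,368.11 kg.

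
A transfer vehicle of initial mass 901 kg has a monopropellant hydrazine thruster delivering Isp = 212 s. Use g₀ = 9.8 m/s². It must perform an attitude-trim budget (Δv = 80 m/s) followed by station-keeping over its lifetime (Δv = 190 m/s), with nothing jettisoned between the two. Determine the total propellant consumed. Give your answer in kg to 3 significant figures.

v_e = Isp · g₀ = 212 × 9.8 = 2077.6 m/s.
After the first burn: m = 901 × exp(−80/2077.6) = 901 × 0.96223 = 866.969 kg.
After the second burn: m = 866.969 × exp(−190/2077.6) = 866.969 × 0.91261 = 791.205 kg.
Total propellant = m₀ − m_final = 901 − 791.205 = 109.795 kg.

total propellant consumed ≈ 110 kg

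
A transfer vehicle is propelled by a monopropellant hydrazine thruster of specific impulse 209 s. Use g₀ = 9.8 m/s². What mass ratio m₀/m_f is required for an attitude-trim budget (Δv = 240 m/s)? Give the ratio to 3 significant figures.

v_e = Isp · g₀ = 209 × 9.8 = 2048.2 m/s.
m₀/m_f = exp(Δv / v_e) = exp(240 / 2048.2) = exp(0.1172) = 1.1243.

mass ratio ≈ 1.12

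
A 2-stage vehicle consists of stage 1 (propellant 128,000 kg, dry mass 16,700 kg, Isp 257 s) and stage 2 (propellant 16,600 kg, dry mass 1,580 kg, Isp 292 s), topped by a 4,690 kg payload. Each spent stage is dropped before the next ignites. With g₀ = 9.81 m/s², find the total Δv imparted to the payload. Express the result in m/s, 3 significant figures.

Δv ≈ 7350 m/s

Ignition mass of stage 1 = 128,000+16,700 + 16,600+1,580 + 4,690 = 167,570 kg.
Stage 1: m₀ = 167,570 kg, m_f = 167,570 − 128,000 = 39,570 kg; Δv = 257×9.81×ln(4.235) = 2521.2×1.4433 ≈ 3639 m/s.
Stage 2: m₀ = 22,870 kg, m_f = 22,870 − 16,600 = 6,270 kg; Δv = 292×9.81×ln(3.648) = 2864.5×1.2940 ≈ 3707 m/s.
Total Δv = 3639 + 3707 = 7346 m/s.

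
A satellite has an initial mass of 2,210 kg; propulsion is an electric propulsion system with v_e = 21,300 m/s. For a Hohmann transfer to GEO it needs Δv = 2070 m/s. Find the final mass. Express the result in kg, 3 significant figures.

m₀/m_f = exp(Δv / v_e) = exp(2070 / 21300.0) = exp(0.0972) = 1.1021.
m_f = m₀ / 1.1021 = 2,210 / 1.1021 = 2,005.26 kg.

final mass ≈ 2010 kg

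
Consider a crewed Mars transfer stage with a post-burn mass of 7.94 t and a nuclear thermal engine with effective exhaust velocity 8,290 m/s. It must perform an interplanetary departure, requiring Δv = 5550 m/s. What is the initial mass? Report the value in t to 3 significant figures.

initial mass ≈ 15.5 t

Rocket equation: m₀/m_f = exp(Δv / v_e) = exp(5550 / 8290.0) = exp(0.6695) = 1.9532.
m₀ = m_f × 1.9532 = 7.94 × 1.9532 = 15.5084 t.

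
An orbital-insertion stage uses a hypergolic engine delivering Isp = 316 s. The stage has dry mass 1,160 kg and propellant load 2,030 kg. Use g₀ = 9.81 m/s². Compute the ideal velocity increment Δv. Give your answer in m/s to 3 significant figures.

Δv ≈ 3140 m/s

v_e = Isp · g₀ = 316 × 9.81 = 3100.0 m/s.
m₀ = m_dry + m_prop = 1,160 + 2,030 = 3,190 kg.
Rocket equation: Δv = v_e · ln(m₀/m_f) = 3100.0 × ln(2.75) = 3100.0 × 1.0116 ≈ 3135.9 m/s.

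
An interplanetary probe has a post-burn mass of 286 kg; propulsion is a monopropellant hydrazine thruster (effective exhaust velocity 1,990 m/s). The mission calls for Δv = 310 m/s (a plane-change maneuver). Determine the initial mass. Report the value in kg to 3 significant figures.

From the ideal rocket equation, m₀/m_f = exp(Δv / v_e) = exp(310 / 1990.0) = exp(0.1558) = 1.1686.
m₀ = m_f × 1.1686 = 286 × 1.1686 = 334.22 kg.

initial mass ≈ 334 kg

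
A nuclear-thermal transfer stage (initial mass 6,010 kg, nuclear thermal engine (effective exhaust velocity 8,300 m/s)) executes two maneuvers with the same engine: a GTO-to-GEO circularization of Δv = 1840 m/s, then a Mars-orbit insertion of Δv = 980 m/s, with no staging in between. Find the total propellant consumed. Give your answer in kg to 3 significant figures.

total propellant consumed ≈ 1730 kg

After the first burn: m = 6010 × exp(−1840/8300.0) = 6010 × 0.80117 = 4,815.03 kg.
After the second burn: m = 4,815.03 × exp(−980/8300.0) = 4,815.03 × 0.88863 = 4,278.78 kg.
Total propellant = m₀ − m_final = 6010 − 4,278.78 = 1,731.22 kg.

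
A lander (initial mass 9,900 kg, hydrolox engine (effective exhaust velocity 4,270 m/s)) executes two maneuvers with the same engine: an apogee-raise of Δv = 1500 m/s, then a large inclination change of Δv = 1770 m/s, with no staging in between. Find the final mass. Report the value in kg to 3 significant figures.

final mass ≈ 4600 kg

After the first burn: m = 9900 × exp(−1500/4270.0) = 9900 × 0.70378 = 6,967.42 kg.
After the second burn: m = 6,967.42 × exp(−1770/4270.0) = 6,967.42 × 0.66066 = 4,603.1 kg.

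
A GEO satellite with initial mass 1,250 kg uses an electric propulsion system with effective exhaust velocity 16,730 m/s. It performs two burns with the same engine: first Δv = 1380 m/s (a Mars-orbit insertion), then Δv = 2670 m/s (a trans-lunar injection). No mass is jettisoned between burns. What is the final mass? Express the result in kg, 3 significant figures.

After the first burn: m = 1250 × exp(−1380/16730.0) = 1250 × 0.92082 = 1,151.03 kg.
After the second burn: m = 1,151.03 × exp(−2670/16730.0) = 1,151.03 × 0.85249 = 981.242 kg.

final mass ≈ 981 kg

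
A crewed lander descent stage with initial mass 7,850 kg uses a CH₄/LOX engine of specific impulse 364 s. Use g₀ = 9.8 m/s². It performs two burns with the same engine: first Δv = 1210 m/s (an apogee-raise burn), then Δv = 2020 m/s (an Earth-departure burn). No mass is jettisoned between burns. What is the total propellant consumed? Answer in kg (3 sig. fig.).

total propellant consumed ≈ 4680 kg

v_e = Isp · g₀ = 364 × 9.8 = 3567.2 m/s.
After the first burn: m = 7850 × exp(−1210/3567.2) = 7850 × 0.71234 = 5,591.87 kg.
After the second burn: m = 5,591.87 × exp(−2020/3567.2) = 5,591.87 × 0.56764 = 3,174.17 kg.
Total propellant = m₀ − m_final = 7850 − 3,174.17 = 4,675.83 kg.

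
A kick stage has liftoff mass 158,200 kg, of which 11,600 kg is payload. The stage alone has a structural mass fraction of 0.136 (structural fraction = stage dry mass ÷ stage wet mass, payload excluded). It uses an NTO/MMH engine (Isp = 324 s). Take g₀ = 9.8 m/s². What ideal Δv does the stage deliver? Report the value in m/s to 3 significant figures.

Δv ≈ 5120 m/s

Stage wet mass = m₀ − payload = 158,200 − 11,600 = 146,600 kg.
Stage dry mass = ε × stage wet mass = 0.136 × 146,600 = 19,937.6 kg.
Burnout mass m_f = stage dry + payload = 19,937.6 + 11,600 = 31,537.6 kg.
v_e = Isp · g₀ = 324 × 9.8 = 3175.2 m/s.
Using Δv = v_e ln(m₀/m_f): Δv = v_e · ln(158,200/31,537.6) = 3175.2 × ln(5.016) = 3175.2 × 1.6127 ≈ 5121 m/s.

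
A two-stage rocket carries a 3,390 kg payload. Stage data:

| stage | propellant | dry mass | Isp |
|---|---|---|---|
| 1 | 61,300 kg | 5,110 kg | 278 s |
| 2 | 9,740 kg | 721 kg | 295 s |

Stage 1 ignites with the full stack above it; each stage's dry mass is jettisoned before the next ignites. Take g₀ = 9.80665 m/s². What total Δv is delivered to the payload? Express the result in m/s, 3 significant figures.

Ignition mass of stage 1 = 61,300+5,110 + 9,740+721 + 3,390 = 80,261 kg.
Stage 1: m₀ = 80,261 kg, m_f = 80,261 − 61,300 = 18,961 kg; Δv = 278×9.80665×ln(4.233) = 2726.2×1.4429 ≈ 3934 m/s.
Stage 2: m₀ = 13,851 kg, m_f = 13,851 − 9,740 = 4,111 kg; Δv = 295×9.80665×ln(3.369) = 2893.0×1.2147 ≈ 3514 m/s.
Total Δv = 3934 + 3514 = 7448 m/s.

Δv ≈ 7450 m/s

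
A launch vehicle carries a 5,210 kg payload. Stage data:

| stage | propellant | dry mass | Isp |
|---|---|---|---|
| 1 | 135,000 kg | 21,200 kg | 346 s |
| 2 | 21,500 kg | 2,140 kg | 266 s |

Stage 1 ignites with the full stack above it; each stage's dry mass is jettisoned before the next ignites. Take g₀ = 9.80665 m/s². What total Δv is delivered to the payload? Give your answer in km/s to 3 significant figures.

Δv ≈ 8.00 km/s

Ignition mass of stage 1 = 135,000+21,200 + 21,500+2,140 + 5,210 = 185,050 kg.
Stage 1: m₀ = 185,050 kg, m_f = 185,050 − 135,000 = 50,050 kg; Δv = 346×9.80665×ln(3.697) = 3393.1×1.3076 ≈ 4437 m/s.
Stage 2: m₀ = 28,850 kg, m_f = 28,850 − 21,500 = 7,350 kg; Δv = 266×9.80665×ln(3.925) = 2608.6×1.3674 ≈ 3567 m/s.
Total Δv = 4437 + 3567 = 8004 m/s.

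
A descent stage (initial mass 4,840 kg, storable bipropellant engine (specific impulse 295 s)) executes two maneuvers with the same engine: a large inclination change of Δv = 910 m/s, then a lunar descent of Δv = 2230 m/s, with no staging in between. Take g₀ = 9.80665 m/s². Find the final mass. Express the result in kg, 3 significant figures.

v_e = Isp · g₀ = 295 × 9.80665 = 2893.0 m/s.
After the first burn: m = 4840 × exp(−910/2893.0) = 4840 × 0.73011 = 3,533.73 kg.
After the second burn: m = 3,533.73 × exp(−2230/2893.0) = 3,533.73 × 0.46263 = 1,634.81 kg.

final mass ≈ 1630 kg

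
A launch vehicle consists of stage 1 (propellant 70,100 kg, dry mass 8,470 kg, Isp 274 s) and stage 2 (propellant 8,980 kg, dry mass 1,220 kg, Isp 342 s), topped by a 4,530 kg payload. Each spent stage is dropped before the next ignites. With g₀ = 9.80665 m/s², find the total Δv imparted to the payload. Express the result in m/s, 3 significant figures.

Ignition mass of stage 1 = 70,100+8,470 + 8,980+1,220 + 4,530 = 93,300 kg.
Stage 1: m₀ = 93,300 kg, m_f = 93,300 − 70,100 = 23,200 kg; Δv = 274×9.80665×ln(4.022) = 2687.0×1.3917 ≈ 3739 m/s.
Stage 2: m₀ = 14,730 kg, m_f = 14,730 − 8,980 = 5,750 kg; Δv = 342×9.80665×ln(2.562) = 3353.9×0.9407 ≈ 3155 m/s.
Total Δv = 3739 + 3155 = 6894 m/s.

Δv ≈ 6890 m/s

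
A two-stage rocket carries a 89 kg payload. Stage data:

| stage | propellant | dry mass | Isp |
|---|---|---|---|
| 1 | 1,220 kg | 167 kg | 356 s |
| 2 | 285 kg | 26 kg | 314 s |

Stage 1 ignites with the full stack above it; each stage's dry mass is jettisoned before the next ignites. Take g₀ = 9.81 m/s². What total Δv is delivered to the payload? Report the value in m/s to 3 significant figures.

Δv ≈ 7850 m/s

Ignition mass of stage 1 = 1,220+167 + 285+26 + 89 = 1,787 kg.
Stage 1: m₀ = 1,787 kg, m_f = 1,787 − 1,220 = 567 kg; Δv = 356×9.81×ln(3.152) = 3492.4×1.1479 ≈ 4009 m/s.
Stage 2: m₀ = 400 kg, m_f = 400 − 285 = 115 kg; Δv = 314×9.81×ln(3.478) = 3080.3×1.2465 ≈ 3840 m/s.
Total Δv = 4009 + 3840 = 7849 m/s.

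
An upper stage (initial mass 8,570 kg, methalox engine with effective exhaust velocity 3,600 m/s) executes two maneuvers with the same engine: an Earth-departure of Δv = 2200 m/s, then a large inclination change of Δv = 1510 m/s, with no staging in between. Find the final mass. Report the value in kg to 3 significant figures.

After the first burn: m = 8570 × exp(−2200/3600.0) = 8570 × 0.54275 = 4,651.37 kg.
After the second burn: m = 4,651.37 × exp(−1510/3600.0) = 4,651.37 × 0.65741 = 3,057.86 kg.

final mass ≈ 3060 kg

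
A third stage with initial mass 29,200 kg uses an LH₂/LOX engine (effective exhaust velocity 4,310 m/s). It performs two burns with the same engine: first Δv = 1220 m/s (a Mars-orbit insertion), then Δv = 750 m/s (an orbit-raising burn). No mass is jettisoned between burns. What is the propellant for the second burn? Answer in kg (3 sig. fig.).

propellant for the second burn ≈ 3510 kg

After the first burn: m = 29200 × exp(−1220/4310.0) = 29200 × 0.75347 = 22,001.3 kg.
After the second burn: m = 22,001.3 × exp(−750/4310.0) = 22,001.3 × 0.84029 = 18,487.5 kg.
Second-burn propellant = 22,001.3 − 18,487.5 = 3,513.8 kg.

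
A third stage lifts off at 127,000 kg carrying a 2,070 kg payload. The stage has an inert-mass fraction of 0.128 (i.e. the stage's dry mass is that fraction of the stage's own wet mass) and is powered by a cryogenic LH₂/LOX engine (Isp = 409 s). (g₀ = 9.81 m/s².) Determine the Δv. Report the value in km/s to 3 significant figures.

Stage wet mass = m₀ − payload = 127,000 − 2,070 = 124,930 kg.
Stage dry mass = ε × stage wet mass = 0.128 × 124,930 = 15,991 kg.
Burnout mass m_f = stage dry + payload = 15,991 + 2,070 = 18,061 kg.
v_e = Isp · g₀ = 409 × 9.81 = 4012.3 m/s.
Δv = v_e · ln(127,000/18,061) = 4012.3 × ln(7.032) = 4012.3 × 1.9504 ≈ 7826 m/s.

Δv ≈ 7.83 km/s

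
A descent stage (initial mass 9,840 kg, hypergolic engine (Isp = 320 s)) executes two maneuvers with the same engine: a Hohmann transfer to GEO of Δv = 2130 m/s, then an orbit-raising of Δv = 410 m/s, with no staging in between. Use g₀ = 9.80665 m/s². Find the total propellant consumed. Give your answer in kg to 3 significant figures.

v_e = Isp · g₀ = 320 × 9.80665 = 3138.1 m/s.
After the first burn: m = 9840 × exp(−2130/3138.1) = 9840 × 0.50725 = 4,991.34 kg.
After the second burn: m = 4,991.34 × exp(−410/3138.1) = 4,991.34 × 0.87752 = 4,380 kg.
Total propellant = m₀ − m_final = 9840 − 4,380 = 5,460 kg.

total propellant consumed ≈ 5460 kg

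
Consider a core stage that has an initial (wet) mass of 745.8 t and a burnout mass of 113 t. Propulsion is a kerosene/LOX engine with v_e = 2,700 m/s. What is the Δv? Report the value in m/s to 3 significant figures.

Δv ≈ 5100 m/s

From the ideal rocket equation, Δv = v_e · ln(m₀/m_f) = 2700.0 × ln(6.6) = 2700.0 × 1.8871 ≈ 5095.1 m/s.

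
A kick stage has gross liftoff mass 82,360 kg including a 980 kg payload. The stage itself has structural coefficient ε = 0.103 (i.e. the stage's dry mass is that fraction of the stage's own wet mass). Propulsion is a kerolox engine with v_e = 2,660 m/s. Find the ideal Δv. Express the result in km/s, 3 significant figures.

Stage wet mass = m₀ − payload = 82,360 − 980 = 81,380 kg.
Stage dry mass = ε × stage wet mass = 0.103 × 81,380 = 8,382.14 kg.
Burnout mass m_f = stage dry + payload = 8,382.14 + 980 = 9,362.14 kg.
Δv = v_e · ln(82,360/9,362.14) = 2660.0 × ln(8.797) = 2660.0 × 2.1744 ≈ 5784 m/s.

Δv ≈ 5.78 km/s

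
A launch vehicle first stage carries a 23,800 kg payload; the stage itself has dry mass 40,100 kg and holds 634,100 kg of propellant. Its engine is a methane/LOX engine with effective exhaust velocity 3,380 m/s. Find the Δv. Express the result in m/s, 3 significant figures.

Δv ≈ 8080 m/s

m₀ = payload + dry + propellant = 23,800 + 40,100 + 634,100 = 698,000 kg.
m_f = payload + dry = 23,800 + 40,100 = 63,900 kg.
Rocket equation: Δv = v_e · ln(m₀/m_f) = 3380.0 × ln(10.92) = 3380.0 × 2.3909 ≈ 8081.2 m/s.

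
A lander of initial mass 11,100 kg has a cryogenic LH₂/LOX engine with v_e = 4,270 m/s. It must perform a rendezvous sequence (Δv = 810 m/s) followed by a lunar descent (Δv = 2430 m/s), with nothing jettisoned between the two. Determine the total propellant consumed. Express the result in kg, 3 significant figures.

After the first burn: m = 11100 × exp(−810/4270.0) = 11100 × 0.82721 = 9,182.03 kg.
After the second burn: m = 9,182.03 × exp(−2430/4270.0) = 9,182.03 × 0.56604 = 5,197.4 kg.
Total propellant = m₀ − m_final = 11100 − 5,197.4 = 5,902.6 kg.

total propellant consumed ≈ 5900 kg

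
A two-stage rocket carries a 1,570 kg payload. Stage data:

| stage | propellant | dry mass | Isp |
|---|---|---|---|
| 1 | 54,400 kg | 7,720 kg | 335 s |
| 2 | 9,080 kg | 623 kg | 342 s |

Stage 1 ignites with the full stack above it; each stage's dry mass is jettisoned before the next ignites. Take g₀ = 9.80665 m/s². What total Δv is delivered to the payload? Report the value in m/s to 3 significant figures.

Ignition mass of stage 1 = 54,400+7,720 + 9,080+623 + 1,570 = 73,393 kg.
Stage 1: m₀ = 73,393 kg, m_f = 73,393 − 54,400 = 18,993 kg; Δv = 335×9.80665×ln(3.864) = 3285.2×1.3518 ≈ 4441 m/s.
Stage 2: m₀ = 11,273 kg, m_f = 11,273 − 9,080 = 2,193 kg; Δv = 342×9.80665×ln(5.14) = 3353.9×1.6371 ≈ 5491 m/s.
Total Δv = 4441 + 5491 = 9932 m/s.

Δv ≈ 9930 m/s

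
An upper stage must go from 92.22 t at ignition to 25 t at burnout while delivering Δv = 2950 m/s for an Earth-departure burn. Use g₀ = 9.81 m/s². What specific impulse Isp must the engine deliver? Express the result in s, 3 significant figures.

ln(m₀/m_f) = ln(92220/25000) = ln(3.689) = 1.3053.
v_e = Δv / ln(m₀/m_f) = 2950 / 1.3053 = 2260.0 m/s.
Isp = v_e / g₀ = 2260.0 / 9.81 = 230.4 s.

Isp ≈ 230 s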